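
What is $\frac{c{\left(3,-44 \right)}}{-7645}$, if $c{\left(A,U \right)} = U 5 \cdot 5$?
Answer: $\frac{20}{139} \approx 0.14388$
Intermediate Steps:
$c{\left(A,U \right)} = 25 U$ ($c{\left(A,U \right)} = 5 U 5 = 25 U$)
$\frac{c{\left(3,-44 \right)}}{-7645} = \frac{25 \left(-44\right)}{-7645} = \left(-1100\right) \left(- \frac{1}{7645}\right) = \frac{20}{139}$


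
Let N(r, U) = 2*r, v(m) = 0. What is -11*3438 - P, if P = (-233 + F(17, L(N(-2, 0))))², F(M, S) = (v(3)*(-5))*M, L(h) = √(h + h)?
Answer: -92107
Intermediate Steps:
L(h) = √2*√h (L(h) = √(2*h) = √2*√h)
F(M, S) = 0 (F(M, S) = (0*(-5))*M = 0*M = 0)
P = 54289 (P = (-233 + 0)² = (-233)² = 54289)
-11*3438 - P = -11*3438 - 1*54289 = -37818 - 54289 = -92107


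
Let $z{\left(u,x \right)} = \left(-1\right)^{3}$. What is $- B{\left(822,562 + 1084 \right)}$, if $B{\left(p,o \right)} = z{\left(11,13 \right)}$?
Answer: $1$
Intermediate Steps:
$z{\left(u,x \right)} = -1$
$B{\left(p,o \right)} = -1$
$- B{\left(822,562 + 1084 \right)} = \left(-1\right) \left(-1\right) = 1$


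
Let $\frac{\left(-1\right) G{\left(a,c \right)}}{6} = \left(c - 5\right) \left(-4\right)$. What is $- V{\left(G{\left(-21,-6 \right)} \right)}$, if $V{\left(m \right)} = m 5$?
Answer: $1320$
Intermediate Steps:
$G{\left(a,c \right)} = -120 + 24 c$ ($G{\left(a,c \right)} = - 6 \left(c - 5\right) \left(-4\right) = - 6 \left(-5 + c\right) \left(-4\right) = - 6 \left(20 - 4 c\right) = -120 + 24 c$)
$V{\left(m \right)} = 5 m$
$- V{\left(G{\left(-21,-6 \right)} \right)} = - 5 \left(-120 + 24 \left(-6\right)\right) = - 5 \left(-120 - 144\right) = - 5 \left(-264\right) = \left(-1\right) \left(-1320\right) = 1320$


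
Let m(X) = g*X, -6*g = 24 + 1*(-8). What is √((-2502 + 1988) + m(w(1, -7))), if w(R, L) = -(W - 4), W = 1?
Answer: 3*I*√58 ≈ 22.847*I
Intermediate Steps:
g = -8/3 (g = -(24 + 1*(-8))/6 = -(24 - 8)/6 = -⅙*16 = -8/3 ≈ -2.6667)
w(R, L) = 3 (w(R, L) = -(1 - 4) = -1*(-3) = 3)
m(X) = -8*X/3
√((-2502 + 1988) + m(w(1, -7))) = √((-2502 + 1988) - 8/3*3) = √(-514 - 8) = √(-522) = 3*I*√58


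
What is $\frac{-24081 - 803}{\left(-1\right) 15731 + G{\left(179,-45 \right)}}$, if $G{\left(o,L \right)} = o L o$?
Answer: $\frac{6221}{364394} \approx 0.017072$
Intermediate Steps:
$G{\left(o,L \right)} = L o^{2}$ ($G{\left(o,L \right)} = L o o = L o^{2}$)
$\frac{-24081 - 803}{\left(-1\right) 15731 + G{\left(179,-45 \right)}} = \frac{-24081 - 803}{\left(-1\right) 15731 - 45 \cdot 179^{2}} = - \frac{24884}{-15731 - 1441845} = - \frac{24884}{-1457576} = \left(-24884\right) \left(- \frac{1}{1457576}\right) = \frac{6221}{364394}$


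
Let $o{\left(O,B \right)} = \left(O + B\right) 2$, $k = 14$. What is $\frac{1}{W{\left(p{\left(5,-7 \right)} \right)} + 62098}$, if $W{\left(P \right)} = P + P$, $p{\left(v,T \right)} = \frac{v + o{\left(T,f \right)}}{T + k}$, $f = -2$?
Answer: $\frac{7}{434660} \approx 1.6105 \cdot 10^{-5}$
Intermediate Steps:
$o{\left(O,B \right)} = 2 B + 2 O$ ($o{\left(O,B \right)} = \left(B + O\right) 2 = 2 B + 2 O$)
$p{\left(v,T \right)} = \frac{-4 + v + 2 T}{14 + T}$ ($p{\left(v,T \right)} = \frac{v + \left(2 \left(-2\right) + 2 T\right)}{T + 14} = \frac{v + \left(-4 + 2 T\right)}{14 + T} = \frac{-4 + v + 2 T}{14 + T}$)
$W{\left(P \right)} = 2 P$
$\frac{1}{W{\left(p{\left(5,-7 \right)} \right)} + 62098} = \frac{1}{2 \frac{-4 + 5 + 2 \left(-7\right)}{14 - 7} + 62098} = \frac{1}{2 \frac{-4 + 5 - 14}{7} + 62098} = \frac{1}{2 \cdot \frac{1}{7} \left(-13\right) + 62098} = \frac{1}{2 \left(- \frac{13}{7}\right) + 62098} = \frac{1}{- \frac{26}{7} + 62098} = \frac{1}{\frac{434660}{7}} = \frac{7}{434660}$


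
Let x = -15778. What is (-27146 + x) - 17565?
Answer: -60489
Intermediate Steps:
(-27146 + x) - 17565 = (-27146 - 15778) - 17565 = -42924 - 17565 = -60489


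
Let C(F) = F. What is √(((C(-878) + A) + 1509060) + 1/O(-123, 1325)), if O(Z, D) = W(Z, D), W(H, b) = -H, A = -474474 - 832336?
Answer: √3046557111/123 ≈ 448.75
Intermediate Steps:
A = -1306810
O(Z, D) = -Z
√(((C(-878) + A) + 1509060) + 1/O(-123, 1325)) = √(((-878 - 1306810) + 1509060) + 1/(-1*(-123))) = √((-1307688 + 1509060) + 1/123) = √(201372 + 1/123) = √(24768757/123) = √3046557111/123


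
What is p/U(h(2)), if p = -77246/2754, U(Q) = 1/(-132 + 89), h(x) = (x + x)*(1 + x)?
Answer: 1660789/1377 ≈ 1206.1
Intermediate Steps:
h(x) = 2*x*(1 + x) (h(x) = (2*x)*(1 + x) = 2*x*(1 + x))
U(Q) = -1/43 (U(Q) = 1/(-43) = -1/43)
p = -38623/1377 (p = -77246*1/2754 = -38623/1377 ≈ -28.049)
p/U(h(2)) = -38623/(1377*(-1/43)) = -38623/1377*(-43) = 1660789/1377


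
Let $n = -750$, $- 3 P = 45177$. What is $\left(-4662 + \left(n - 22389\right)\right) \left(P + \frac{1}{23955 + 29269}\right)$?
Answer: $\frac{22282507477215}{53224} \approx 4.1866 \cdot 10^{8}$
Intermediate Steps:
$P = -15059$ ($P = \left(- \frac{1}{3}\right) 45177 = -15059$)
$\left(-4662 + \left(n - 22389\right)\right) \left(P + \frac{1}{23955 + 29269}\right) = \left(-4662 - 23139\right) \left(-15059 + \frac{1}{23955 + 29269}\right) = \left(-4662 - 23139\right) \left(-15059 + \frac{1}{53224}\right) = - 27801 \left(-15059 + \frac{1}{53224}\right) = \left(-27801\right) \left(- \frac{801500215}{53224}\right) = \frac{22282507477215}{53224}$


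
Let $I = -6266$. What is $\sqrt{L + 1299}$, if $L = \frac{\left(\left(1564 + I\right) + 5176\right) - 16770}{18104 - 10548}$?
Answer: $\frac{3 \sqrt{514172577}}{1889} \approx 36.012$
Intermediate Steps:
$L = - \frac{4074}{1889}$ ($L = \frac{\left(\left(1564 - 6266\right) + 5176\right) - 16770}{18104 - 10548} = \frac{\left(-4702 + 5176\right) - 16770}{7556} = \left(474 - 16770\right) \frac{1}{7556} = \left(-16296\right) \frac{1}{7556} = - \frac{4074}{1889} \approx -2.1567$)
$\sqrt{L + 1299} = \sqrt{- \frac{4074}{1889} + 1299} = \sqrt{\frac{2449737}{1889}} = \frac{3 \sqrt{514172577}}{1889}$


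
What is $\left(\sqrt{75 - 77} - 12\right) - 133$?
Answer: $-145 + i \sqrt{2} \approx -145.0 + 1.4142 i$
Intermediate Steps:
$\left(\sqrt{75 - 77} - 12\right) - 133 = \left(\sqrt{-2} - 12\right) - 133 = \left(i \sqrt{2} - 12\right) - 133 = \left(-12 + i \sqrt{2}\right) - 133 = -145 + i \sqrt{2}$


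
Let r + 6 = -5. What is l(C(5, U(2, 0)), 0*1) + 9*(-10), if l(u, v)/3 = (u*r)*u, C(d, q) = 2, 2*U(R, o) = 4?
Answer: -222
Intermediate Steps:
r = -11 (r = -6 - 5 = -11)
U(R, o) = 2 (U(R, o) = (1/2)*4 = 2)
l(u, v) = -33*u**2 (l(u, v) = 3*((u*(-11))*u) = 3*((-11*u)*u) = 3*(-11*u**2) = -33*u**2)
l(C(5, U(2, 0)), 0*1) + 9*(-10) = -33*2**2 + 9*(-10) = -33*4 - 90 = -132 - 90 = -222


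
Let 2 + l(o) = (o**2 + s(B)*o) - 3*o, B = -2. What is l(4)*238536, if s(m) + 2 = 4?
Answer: 2385360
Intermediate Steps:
s(m) = 2 (s(m) = -2 + 4 = 2)
l(o) = -2 + o**2 - o (l(o) = -2 + ((o**2 + 2*o) - 3*o) = -2 + (o**2 - o) = -2 + o**2 - o)
l(4)*238536 = (-2 + 4**2 - 1*4)*238536 = (-2 + 16 - 4)*238536 = 10*238536 = 2385360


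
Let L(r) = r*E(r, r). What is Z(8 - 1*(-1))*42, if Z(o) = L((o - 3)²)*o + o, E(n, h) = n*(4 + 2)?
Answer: 2939706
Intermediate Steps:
E(n, h) = 6*n (E(n, h) = n*6 = 6*n)
L(r) = 6*r² (L(r) = r*(6*r) = 6*r²)
Z(o) = o + 6*o*(-3 + o)⁴ (Z(o) = (6*((o - 3)²)²)*o + o = (6*((-3 + o)²)²)*o + o = (6*(-3 + o)⁴)*o + o = 6*o*(-3 + o)⁴ + o = o + 6*o*(-3 + o)⁴)
Z(8 - 1*(-1))*42 = ((8 - 1*(-1))*(1 + 6*(-3 + (8 - 1*(-1)))⁴))*42 = ((8 + 1)*(1 + 6*(-3 + (8 + 1))⁴))*42 = (9*(1 + 6*(-3 + 9)⁴))*42 = (9*(1 + 6*6⁴))*42 = (9*(1 + 6*1296))*42 = (9*(1 + 7776))*42 = (9*7777)*42 = 69993*42 = 2939706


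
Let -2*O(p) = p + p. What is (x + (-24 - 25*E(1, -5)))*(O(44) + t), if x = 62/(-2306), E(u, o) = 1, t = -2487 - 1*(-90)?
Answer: 137984848/1153 ≈ 1.1967e+5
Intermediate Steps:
t = -2397 (t = -2487 + 90 = -2397)
x = -31/1153 (x = 62*(-1/2306) = -31/1153 ≈ -0.026886)
O(p) = -p (O(p) = -(p + p)/2 = -p)
(x + (-24 - 25*E(1, -5)))*(O(44) + t) = (-31/1153 + (-24 - 25*1))*(-1*44 - 2397) = (-31/1153 + (-24 - 25))*(-44 - 2397) = (-31/1153 - 49)*(-2441) = -56528/1153*(-2441) = 137984848/1153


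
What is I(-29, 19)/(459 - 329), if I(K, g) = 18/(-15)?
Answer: -3/325 ≈ -0.0092308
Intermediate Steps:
I(K, g) = -6/5 (I(K, g) = 18*(-1/15) = -6/5)
I(-29, 19)/(459 - 329) = -6/5/(459 - 329) = -6/5/130 = (1/130)*(-6/5) = -3/325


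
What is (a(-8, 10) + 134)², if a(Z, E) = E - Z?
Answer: 23104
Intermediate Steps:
(a(-8, 10) + 134)² = ((10 - 1*(-8)) + 134)² = ((10 + 8) + 134)² = (18 + 134)² = 152² = 23104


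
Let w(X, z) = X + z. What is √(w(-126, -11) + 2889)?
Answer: 8*√43 ≈ 52.460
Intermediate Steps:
√(w(-126, -11) + 2889) = √((-126 - 11) + 2889) = √(-137 + 2889) = √2752 = 8*√43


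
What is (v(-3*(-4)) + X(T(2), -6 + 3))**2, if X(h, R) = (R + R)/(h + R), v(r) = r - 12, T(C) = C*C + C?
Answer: 4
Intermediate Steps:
T(C) = C + C**2 (T(C) = C**2 + C = C + C**2)
v(r) = -12 + r
X(h, R) = 2*R/(R + h) (X(h, R) = (2*R)/(R + h) = 2*R/(R + h))
(v(-3*(-4)) + X(T(2), -6 + 3))**2 = ((-12 - 3*(-4)) + 2*(-6 + 3)/((-6 + 3) + 2*(1 + 2)))**2 = ((-12 + 12) + 2*(-3)/(-3 + 2*3))**2 = (0 + 2*(-3)/(-3 + 6))**2 = (0 + 2*(-3)/3)**2 = (0 + 2*(-3)*(1/3))**2 = (0 - 2)**2 = (-2)**2 = 4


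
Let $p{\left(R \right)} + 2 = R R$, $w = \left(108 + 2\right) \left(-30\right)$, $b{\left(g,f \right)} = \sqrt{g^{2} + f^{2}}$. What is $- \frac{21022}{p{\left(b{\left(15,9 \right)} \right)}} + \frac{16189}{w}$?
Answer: $- \frac{9286757}{125400} \approx -74.057$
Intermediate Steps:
$b{\left(g,f \right)} = \sqrt{f^{2} + g^{2}}$
$w = -3300$ ($w = 110 \left(-30\right) = -3300$)
$p{\left(R \right)} = -2 + R^{2}$ ($p{\left(R \right)} = -2 + R R = -2 + R^{2}$)
$- \frac{21022}{p{\left(b{\left(15,9 \right)} \right)}} + \frac{16189}{w} = - \frac{21022}{-2 + \left(\sqrt{9^{2} + 15^{2}}\right)^{2}} + \frac{16189}{-3300} = - \frac{21022}{-2 + \left(\sqrt{81 + 225}\right)^{2}} + 16189 \left(- \frac{1}{3300}\right) = - \frac{21022}{-2 + \left(\sqrt{306}\right)^{2}} - \frac{16189}{3300} = - \frac{21022}{-2 + \left(3 \sqrt{34}\right)^{2}} - \frac{16189}{3300} = - \frac{21022}{-2 + 306} - \frac{16189}{3300} = - \frac{21022}{304} - \frac{16189}{3300} = \left(-21022\right) \frac{1}{304} - \frac{16189}{3300} = - \frac{10511}{152} - \frac{16189}{3300} = - \frac{9286757}{125400}$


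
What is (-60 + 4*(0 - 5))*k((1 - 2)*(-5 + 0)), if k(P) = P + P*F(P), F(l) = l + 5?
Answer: -4400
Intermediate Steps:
F(l) = 5 + l
k(P) = P + P*(5 + P)
(-60 + 4*(0 - 5))*k((1 - 2)*(-5 + 0)) = (-60 + 4*(0 - 5))*(((1 - 2)*(-5 + 0))*(6 + (1 - 2)*(-5 + 0))) = (-60 + 4*(-5))*((-1*(-5))*(6 - 1*(-5))) = (-60 - 20)*(5*(6 + 5)) = -400*11 = -80*55 = -4400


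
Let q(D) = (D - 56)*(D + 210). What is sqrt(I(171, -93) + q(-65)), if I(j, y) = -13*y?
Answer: 4*I*sqrt(1021) ≈ 127.81*I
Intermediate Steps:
q(D) = (-56 + D)*(210 + D)
sqrt(I(171, -93) + q(-65)) = sqrt(-13*(-93) + (-11760 + (-65)**2 + 154*(-65))) = sqrt(1209 + (-11760 + 4225 - 10010)) = sqrt(1209 - 17545) = sqrt(-16336) = 4*I*sqrt(1021)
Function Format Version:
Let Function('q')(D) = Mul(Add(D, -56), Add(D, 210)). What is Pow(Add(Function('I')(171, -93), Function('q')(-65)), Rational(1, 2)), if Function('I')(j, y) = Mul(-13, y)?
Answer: Mul(4, I, Pow(1021, Rational(1, 2))) ≈ Mul(127.81, I)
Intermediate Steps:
Function('q')(D) = Mul(Add(-56, D), Add(210, D))
Pow(Add(Function('I')(171, -93), Function('q')(-65)), Rational(1, 2)) = Pow(Add(Mul(-13, -93), Add(-11760, Pow(-65, 2), Mul(154, -65))), Rational(1, 2)) = Pow(Add(1209, Add(-11760, 4225, -10010)), Rational(1, 2)) = Pow(Add(1209, -17545), Rational(1, 2)) = Pow(-16336, Rational(1, 2)) = Mul(4, I, Pow(1021, Rational(1, 2)))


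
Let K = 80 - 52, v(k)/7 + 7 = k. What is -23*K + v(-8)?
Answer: -749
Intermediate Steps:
v(k) = -49 + 7*k
K = 28
-23*K + v(-8) = -23*28 + (-49 + 7*(-8)) = -644 + (-49 - 56) = -644 - 105 = -749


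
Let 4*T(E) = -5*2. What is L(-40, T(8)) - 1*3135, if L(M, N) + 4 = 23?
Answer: -3116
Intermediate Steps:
T(E) = -5/2 (T(E) = (-5*2)/4 = (1/4)*(-10) = -5/2)
L(M, N) = 19 (L(M, N) = -4 + 23 = 19)
L(-40, T(8)) - 1*3135 = 19 - 1*3135 = 19 - 3135 = -3116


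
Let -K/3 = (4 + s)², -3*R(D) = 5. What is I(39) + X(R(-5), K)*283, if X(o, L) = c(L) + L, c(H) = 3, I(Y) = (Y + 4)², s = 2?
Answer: -27866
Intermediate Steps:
R(D) = -5/3 (R(D) = -⅓*5 = -5/3)
I(Y) = (4 + Y)²
K = -108 (K = -3*(4 + 2)² = -3*6² = -3*36 = -108)
X(o, L) = 3 + L
I(39) + X(R(-5), K)*283 = (4 + 39)² + (3 - 108)*283 = 43² - 105*283 = 1849 - 29715 = -27866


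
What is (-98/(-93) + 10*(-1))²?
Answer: 692224/8649 ≈ 80.035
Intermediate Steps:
(-98/(-93) + 10*(-1))² = (-98*(-1/93) - 10)² = (98/93 - 10)² = (-832/93)² = 692224/8649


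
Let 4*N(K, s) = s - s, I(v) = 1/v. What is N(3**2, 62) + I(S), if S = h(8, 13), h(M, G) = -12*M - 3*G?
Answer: -1/135 ≈ -0.0074074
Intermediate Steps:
S = -135 (S = -12*8 - 3*13 = -96 - 39 = -135)
N(K, s) = 0 (N(K, s) = (s - s)/4 = (1/4)*0 = 0)
N(3**2, 62) + I(S) = 0 + 1/(-135) = 0 - 1/135 = -1/135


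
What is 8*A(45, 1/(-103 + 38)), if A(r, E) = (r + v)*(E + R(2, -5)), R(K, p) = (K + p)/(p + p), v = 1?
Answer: 6808/65 ≈ 104.74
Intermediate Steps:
R(K, p) = (K + p)/(2*p) (R(K, p) = (K + p)/((2*p)) = (K + p)*(1/(2*p)) = (K + p)/(2*p))
A(r, E) = (1 + r)*(3/10 + E) (A(r, E) = (r + 1)*(E + (½)*(2 - 5)/(-5)) = (1 + r)*(E + (½)*(-⅕)*(-3)) = (1 + r)*(E + 3/10) = (1 + r)*(3/10 + E))
8*A(45, 1/(-103 + 38)) = 8*(3/10 + 1/(-103 + 38) + (3/10)*45 + 45/(-103 + 38)) = 8*(3/10 + 1/(-65) + 27/2 + 45/(-65)) = 8*(3/10 - 1/65 + 27/2 - 1/65*45) = 8*(3/10 - 1/65 + 27/2 - 9/13) = 8*(851/65) = 6808/65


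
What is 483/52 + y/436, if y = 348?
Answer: 57171/5668 ≈ 10.087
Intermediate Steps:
483/52 + y/436 = 483/52 + 348/436 = 483*(1/52) + 348*(1/436) = 483/52 + 87/109 = 57171/5668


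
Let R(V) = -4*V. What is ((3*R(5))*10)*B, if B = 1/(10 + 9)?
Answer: -600/19 ≈ -31.579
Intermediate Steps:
B = 1/19 ≈ 0.052632
((3*R(5))*10)*B = ((3*(-4*5))*10)*(1/19) = ((3*(-20))*10)*(1/19) = -60*10*(1/19) = -600*1/19 = -600/19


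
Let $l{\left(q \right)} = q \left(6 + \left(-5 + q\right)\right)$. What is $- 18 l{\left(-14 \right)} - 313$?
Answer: $-3589$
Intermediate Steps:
$l{\left(q \right)} = q \left(1 + q\right)$
$- 18 l{\left(-14 \right)} - 313 = - 18 \left(- 14 \left(1 - 14\right)\right) - 313 = - 18 \left(\left(-14\right) \left(-13\right)\right) - 313 = \left(-18\right) 182 - 313 = -3276 - 313 = -3589$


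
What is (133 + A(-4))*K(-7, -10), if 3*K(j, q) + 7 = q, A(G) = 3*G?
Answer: -2057/3 ≈ -685.67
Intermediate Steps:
K(j, q) = -7/3 + q/3
(133 + A(-4))*K(-7, -10) = (133 + 3*(-4))*(-7/3 + (⅓)*(-10)) = (133 - 12)*(-7/3 - 10/3) = 121*(-17/3) = -2057/3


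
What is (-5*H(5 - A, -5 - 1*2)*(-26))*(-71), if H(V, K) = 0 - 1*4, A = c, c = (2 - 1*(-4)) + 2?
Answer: 36920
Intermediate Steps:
c = 8 (c = (2 + 4) + 2 = 6 + 2 = 8)
A = 8
H(V, K) = -4 (H(V, K) = 0 - 4 = -4)
(-5*H(5 - A, -5 - 1*2)*(-26))*(-71) = (-5*(-4)*(-26))*(-71) = (20*(-26))*(-71) = -520*(-71) = 36920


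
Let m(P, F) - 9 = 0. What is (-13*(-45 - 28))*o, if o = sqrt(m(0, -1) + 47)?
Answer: 1898*sqrt(14) ≈ 7101.7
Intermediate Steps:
m(P, F) = 9 (m(P, F) = 9 + 0 = 9)
o = 2*sqrt(14) (o = sqrt(9 + 47) = sqrt(56) = 2*sqrt(14) ≈ 7.4833)
(-13*(-45 - 28))*o = (-13*(-45 - 28))*(2*sqrt(14)) = (-13*(-73))*(2*sqrt(14)) = 949*(2*sqrt(14)) = 1898*sqrt(14)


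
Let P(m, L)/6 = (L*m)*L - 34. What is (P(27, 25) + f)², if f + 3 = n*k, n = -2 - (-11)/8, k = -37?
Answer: 653719143841/64 ≈ 1.0214e+10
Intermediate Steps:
P(m, L) = -204 + 6*m*L² (P(m, L) = 6*((L*m)*L - 34) = 6*(m*L² - 34) = 6*(-34 + m*L²) = -204 + 6*m*L²)
n = -5/8 (n = -2 - (-11)/8 = -2 - 1*(-11/8) = -2 + 11/8 = -5/8 ≈ -0.62500)
f = 161/8 (f = -3 - 5/8*(-37) = -3 + 185/8 = 161/8 ≈ 20.125)
(P(27, 25) + f)² = ((-204 + 6*27*25²) + 161/8)² = ((-204 + 6*27*625) + 161/8)² = ((-204 + 101250) + 161/8)² = (101046 + 161/8)² = (808529/8)² = 653719143841/64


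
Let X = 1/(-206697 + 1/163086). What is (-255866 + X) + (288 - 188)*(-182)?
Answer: -9238596841535192/33709386941 ≈ -2.7407e+5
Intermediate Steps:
X = -163086/33709386941 (X = 1/(-206697 + 1/163086) = 1/(-33709386941/163086) = -163086/33709386941 ≈ -4.8380e-6)
(-255866 + X) + (288 - 188)*(-182) = (-255866 - 163086/33709386941) + (288 - 188)*(-182) = -8625085999208992/33709386941 + 100*(-182) = -8625085999208992/33709386941 - 18200 = -9238596841535192/33709386941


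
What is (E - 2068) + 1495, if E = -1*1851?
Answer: -2424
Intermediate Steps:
E = -1851
(E - 2068) + 1495 = (-1851 - 2068) + 1495 = -3919 + 1495 = -2424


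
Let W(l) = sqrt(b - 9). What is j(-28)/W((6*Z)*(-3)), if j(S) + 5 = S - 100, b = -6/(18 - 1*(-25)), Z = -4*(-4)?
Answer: 133*I*sqrt(16899)/393 ≈ 43.994*I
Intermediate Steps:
Z = 16
b = -6/43 (b = -6/(18 + 25) = -6/43 ≈ -0.13953)
j(S) = -105 + S (j(S) = -5 + (S - 100) = -5 + (-100 + S) = -105 + S)
W(l) = I*sqrt(16899)/43 (W(l) = sqrt(-6/43 - 9) = sqrt(-393/43) = I*sqrt(16899)/43)
j(-28)/W((6*Z)*(-3)) = (-105 - 28)/((I*sqrt(16899)/43)) = -(-133)*I*sqrt(16899)/393 = 133*I*sqrt(16899)/393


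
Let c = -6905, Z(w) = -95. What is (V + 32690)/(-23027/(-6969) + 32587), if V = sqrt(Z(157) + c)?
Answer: 22781661/22712183 + 6969*I*sqrt(70)/22712183 ≈ 1.0031 + 0.0025672*I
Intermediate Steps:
V = 10*I*sqrt(70) (V = sqrt(-95 - 6905) = sqrt(-7000) = 10*I*sqrt(70) ≈ 83.666*I)
(V + 32690)/(-23027/(-6969) + 32587) = (10*I*sqrt(70) + 32690)/(-23027/(-6969) + 32587) = (32690 + 10*I*sqrt(70))/(-23027*(-1/6969) + 32587) = (32690 + 10*I*sqrt(70))/(23027/6969 + 32587) = (32690 + 10*I*sqrt(70))/(227121830/6969) = (32690 + 10*I*sqrt(70))*(6969/227121830) = 22781661/22712183 + 6969*I*sqrt(70)/22712183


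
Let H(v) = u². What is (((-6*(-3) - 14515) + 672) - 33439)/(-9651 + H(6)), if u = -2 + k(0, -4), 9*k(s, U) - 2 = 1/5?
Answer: 47854800/9768517 ≈ 4.8989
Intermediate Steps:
k(s, U) = 11/45 (k(s, U) = 2/9 + (⅑)/5 = 2/9 + (⅑)*(⅕) = 2/9 + 1/45 = 11/45)
u = -79/45 (u = -2 + 11/45 = -79/45 ≈ -1.7556)
H(v) = 6241/2025 (H(v) = (-79/45)² = 6241/2025)
(((-6*(-3) - 14515) + 672) - 33439)/(-9651 + H(6)) = (((-6*(-3) - 14515) + 672) - 33439)/(-9651 + 6241/2025) = (((18 - 14515) + 672) - 33439)/(-19537034/2025) = ((-14497 + 672) - 33439)*(-2025/19537034) = (-13825 - 33439)*(-2025/19537034) = -47264*(-2025/19537034) = 47854800/9768517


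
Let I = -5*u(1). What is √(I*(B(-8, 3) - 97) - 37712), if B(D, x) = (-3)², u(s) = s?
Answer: 2*I*√9318 ≈ 193.06*I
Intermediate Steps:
B(D, x) = 9
I = -5 (I = -5*1 = -5)
√(I*(B(-8, 3) - 97) - 37712) = √(-5*(9 - 97) - 37712) = √(-5*(-88) - 37712) = √(440 - 37712) = √(-37272) = 2*I*√9318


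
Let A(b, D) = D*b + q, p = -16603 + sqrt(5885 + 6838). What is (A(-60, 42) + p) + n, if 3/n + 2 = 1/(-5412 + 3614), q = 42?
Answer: -22879917/1199 + sqrt(12723) ≈ -18970.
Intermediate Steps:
n = -1798/1199 (n = 3/(-2 + 1/(-5412 + 3614)) = 3/(-2 + 1/(-1798)) = 3/(-2 - 1/1798) = 3/(-3597/1798) = 3*(-1798/3597) = -1798/1199 ≈ -1.4996)
p = -16603 + sqrt(12723) ≈ -16490.
A(b, D) = 42 + D*b (A(b, D) = D*b + 42 = 42 + D*b)
(A(-60, 42) + p) + n = ((42 + 42*(-60)) + (-16603 + sqrt(12723))) - 1798/1199 = ((42 - 2520) + (-16603 + sqrt(12723))) - 1798/1199 = (-2478 + (-16603 + sqrt(12723))) - 1798/1199 = (-19081 + sqrt(12723)) - 1798/1199 = -22879917/1199 + sqrt(12723)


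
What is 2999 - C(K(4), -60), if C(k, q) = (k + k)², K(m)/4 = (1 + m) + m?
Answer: -2185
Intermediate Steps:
K(m) = 4 + 8*m (K(m) = 4*((1 + m) + m) = 4*(1 + 2*m) = 4 + 8*m)
C(k, q) = 4*k² (C(k, q) = (2*k)² = 4*k²)
2999 - C(K(4), -60) = 2999 - 4*(4 + 8*4)² = 2999 - 4*(4 + 32)² = 2999 - 4*36² = 2999 - 4*1296 = 2999 - 1*5184 = 2999 - 5184 = -2185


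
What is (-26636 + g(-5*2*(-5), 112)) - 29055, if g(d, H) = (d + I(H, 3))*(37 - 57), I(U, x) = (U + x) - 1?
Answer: -58971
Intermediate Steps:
I(U, x) = -1 + U + x
g(d, H) = -40 - 20*H - 20*d (g(d, H) = (d + (-1 + H + 3))*(37 - 57) = (d + (2 + H))*(-20) = (2 + H + d)*(-20) = -40 - 20*H - 20*d)
(-26636 + g(-5*2*(-5), 112)) - 29055 = (-26636 + (-40 - 20*112 - 20*(-5*2)*(-5))) - 29055 = (-26636 + (-40 - 2240 - (-200)*(-5))) - 29055 = (-26636 + (-40 - 2240 - 20*50)) - 29055 = (-26636 + (-40 - 2240 - 1000)) - 29055 = (-26636 - 3280) - 29055 = -29916 - 29055 = -58971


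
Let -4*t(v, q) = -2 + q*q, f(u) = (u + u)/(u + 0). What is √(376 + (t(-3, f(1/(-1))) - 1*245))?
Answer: 3*√58/2 ≈ 11.424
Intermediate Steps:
f(u) = 2 (f(u) = (2*u)/u = 2)
t(v, q) = ½ - q²/4 (t(v, q) = -(-2 + q*q)/4 = -(-2 + q²)/4 = ½ - q²/4)
√(376 + (t(-3, f(1/(-1))) - 1*245)) = √(376 + ((½ - ¼*2²) - 1*245)) = √(376 + ((½ - ¼*4) - 245)) = √(376 + ((½ - 1) - 245)) = √(376 + (-½ - 245)) = √(376 - 491/2) = √(261/2) = 3*√58/2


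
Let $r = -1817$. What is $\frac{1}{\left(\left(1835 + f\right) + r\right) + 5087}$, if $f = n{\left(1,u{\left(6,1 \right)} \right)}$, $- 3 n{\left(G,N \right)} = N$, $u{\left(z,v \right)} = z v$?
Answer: $\frac{1}{5103} \approx 0.00019596$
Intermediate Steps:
$u{\left(z,v \right)} = v z$
$n{\left(G,N \right)} = - \frac{N}{3}$
$f = -2$ ($f = - \frac{1 \cdot 6}{3} = \left(- \frac{1}{3}\right) 6 = -2$)
$\frac{1}{\left(\left(1835 + f\right) + r\right) + 5087} = \frac{1}{\left(\left(1835 - 2\right) - 1817\right) + 5087} = \frac{1}{\left(1833 - 1817\right) + 5087} = \frac{1}{16 + 5087} = \frac{1}{5103}$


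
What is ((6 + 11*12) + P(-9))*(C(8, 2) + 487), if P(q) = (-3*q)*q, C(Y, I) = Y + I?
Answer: -52185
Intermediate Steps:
C(Y, I) = I + Y
P(q) = -3*q²
((6 + 11*12) + P(-9))*(C(8, 2) + 487) = ((6 + 11*12) - 3*(-9)²)*((2 + 8) + 487) = ((6 + 132) - 3*81)*(10 + 487) = (138 - 243)*497 = -105*497 = -52185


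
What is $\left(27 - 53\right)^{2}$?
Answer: $676$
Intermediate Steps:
$\left(27 - 53\right)^{2} = \left(-26\right)^{2} = 676$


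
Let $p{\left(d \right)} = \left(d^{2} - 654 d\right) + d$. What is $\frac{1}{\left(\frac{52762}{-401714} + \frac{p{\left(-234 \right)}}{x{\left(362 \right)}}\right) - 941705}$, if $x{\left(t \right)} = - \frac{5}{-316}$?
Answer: $\frac{1004285}{12228134459266} \approx 8.2129 \cdot 10^{-8}$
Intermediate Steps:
$x{\left(t \right)} = \frac{5}{316}$ ($x{\left(t \right)} = \left(-5\right) \left(- \frac{1}{316}\right) = \frac{5}{316}$)
$p{\left(d \right)} = d^{2} - 653 d$
$\frac{1}{\left(\frac{52762}{-401714} + \frac{p{\left(-234 \right)}}{x{\left(362 \right)}}\right) - 941705} = \frac{1}{\left(\frac{52762}{-401714} + \frac{\left(-234\right) \left(-653 - 234\right)}{\frac{5}{316}}\right) - 941705} = \frac{1}{\left(52762 \left(- \frac{1}{401714}\right) + \left(-234\right) \left(-887\right) \frac{316}{5}\right) - 941705} = \frac{1}{\left(- \frac{26381}{200857} + 207558 \cdot \frac{316}{5}\right) - 941705} = \frac{1}{\left(- \frac{26381}{200857} + \frac{65588328}{5}\right) - 941705} = \frac{1}{\frac{13173874665191}{1004285} - 941705} = \frac{1}{\frac{12228134459266}{1004285}} = \frac{1004285}{12228134459266}$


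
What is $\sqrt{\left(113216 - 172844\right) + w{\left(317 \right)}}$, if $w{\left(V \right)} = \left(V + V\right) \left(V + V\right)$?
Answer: $2 \sqrt{85582} \approx 585.09$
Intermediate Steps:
$w{\left(V \right)} = 4 V^{2}$ ($w{\left(V \right)} = 2 V 2 V = 4 V^{2}$)
$\sqrt{\left(113216 - 172844\right) + w{\left(317 \right)}} = \sqrt{\left(113216 - 172844\right) + 4 \cdot 317^{2}} = \sqrt{-59628 + 4 \cdot 100489} = \sqrt{-59628 + 401956} = \sqrt{342328} = 2 \sqrt{85582}$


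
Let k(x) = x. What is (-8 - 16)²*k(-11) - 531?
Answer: -6867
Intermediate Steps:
(-8 - 16)²*k(-11) - 531 = (-8 - 16)²*(-11) - 531 = (-24)²*(-11) - 531 = 576*(-11) - 531 = -6336 - 531 = -6867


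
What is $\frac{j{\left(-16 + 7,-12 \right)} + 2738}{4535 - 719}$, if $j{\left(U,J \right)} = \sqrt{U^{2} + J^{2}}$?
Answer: $\frac{2753}{3816} \approx 0.72144$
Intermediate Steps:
$j{\left(U,J \right)} = \sqrt{J^{2} + U^{2}}$
$\frac{j{\left(-16 + 7,-12 \right)} + 2738}{4535 - 719} = \frac{\sqrt{\left(-12\right)^{2} + \left(-16 + 7\right)^{2}} + 2738}{4535 - 719} = \frac{\sqrt{144 + \left(-9\right)^{2}} + 2738}{3816} = \left(\sqrt{144 + 81} + 2738\right) \frac{1}{3816} = \left(\sqrt{225} + 2738\right) \frac{1}{3816} = \left(15 + 2738\right) \frac{1}{3816} = 2753 \cdot \frac{1}{3816} = \frac{2753}{3816}$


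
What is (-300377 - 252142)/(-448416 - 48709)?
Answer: 552519/497125 ≈ 1.1114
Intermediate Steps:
(-300377 - 252142)/(-448416 - 48709) = -552519/(-497125) = -552519*(-1/497125) = 552519/497125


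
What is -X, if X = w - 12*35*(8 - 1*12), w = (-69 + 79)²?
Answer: -1780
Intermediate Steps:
w = 100 (w = 10² = 100)
X = 1780 (X = 100 - 12*35*(8 - 1*12) = 100 - 420*(8 - 12) = 100 - 420*(-4) = 100 - 1*(-1680) = 100 + 1680 = 1780)
-X = -1*1780 = -1780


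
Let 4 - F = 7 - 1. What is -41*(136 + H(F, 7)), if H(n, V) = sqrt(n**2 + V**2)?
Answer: -5576 - 41*sqrt(53) ≈ -5874.5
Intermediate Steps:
F = -2 (F = 4 - (7 - 1) = 4 - 1*6 = 4 - 6 = -2)
H(n, V) = sqrt(V**2 + n**2)
-41*(136 + H(F, 7)) = -41*(136 + sqrt(7**2 + (-2)**2)) = -41*(136 + sqrt(49 + 4)) = -41*(136 + sqrt(53)) = -5576 - 41*sqrt(53)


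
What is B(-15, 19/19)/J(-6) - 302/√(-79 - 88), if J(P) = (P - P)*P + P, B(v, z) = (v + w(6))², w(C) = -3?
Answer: -54 + 302*I*√167/167 ≈ -54.0 + 23.369*I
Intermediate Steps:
B(v, z) = (-3 + v)² (B(v, z) = (v - 3)² = (-3 + v)²)
J(P) = P (J(P) = 0*P + P = 0 + P = P)
B(-15, 19/19)/J(-6) - 302/√(-79 - 88) = (-3 - 15)²/(-6) - 302/√(-79 - 88) = (-18)²*(-⅙) - 302*(-I*√167/167) = 324*(-⅙) - 302*(-I*√167/167) = -54 - (-302)*I*√167/167 = -54 + 302*I*√167/167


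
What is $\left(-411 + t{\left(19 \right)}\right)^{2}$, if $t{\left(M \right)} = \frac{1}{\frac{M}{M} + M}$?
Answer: $\frac{67551961}{400} \approx 1.6888 \cdot 10^{5}$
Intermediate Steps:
$t{\left(M \right)} = \frac{1}{1 + M}$
$\left(-411 + t{\left(19 \right)}\right)^{2} = \left(-411 + \frac{1}{1 + 19}\right)^{2} = \left(-411 + \frac{1}{20}\right)^{2} = \left(- \frac{8219}{20}\right)^{2} = \frac{67551961}{400}$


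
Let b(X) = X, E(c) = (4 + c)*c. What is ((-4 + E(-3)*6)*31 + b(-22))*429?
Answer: -302016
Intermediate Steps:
E(c) = c*(4 + c)
((-4 + E(-3)*6)*31 + b(-22))*429 = ((-4 - 3*(4 - 3)*6)*31 - 22)*429 = ((-4 - 3*1*6)*31 - 22)*429 = ((-4 - 3*6)*31 - 22)*429 = ((-4 - 18)*31 - 22)*429 = (-22*31 - 22)*429 = (-682 - 22)*429 = -704*429 = -302016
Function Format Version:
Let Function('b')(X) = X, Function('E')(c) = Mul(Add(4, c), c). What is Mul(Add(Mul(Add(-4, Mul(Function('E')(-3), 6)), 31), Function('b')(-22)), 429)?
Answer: -302016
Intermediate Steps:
Function('E')(c) = Mul(c, Add(4, c))
Mul(Add(Mul(Add(-4, Mul(Function('E')(-3), 6)), 31), Function('b')(-22)), 429) = Mul(Add(Mul(Add(-4, Mul(Mul(-3, Add(4, -3)), 6)), 31), -22), 429) = Mul(Add(Mul(Add(-4, Mul(Mul(-3, 1), 6)), 31), -22), 429) = Mul(Add(Mul(Add(-4, Mul(-3, 6)), 31), -22), 429) = Mul(Add(Mul(Add(-4, -18), 31), -22), 429) = Mul(Add(Mul(-22, 31), -22), 429) = Mul(Add(-682, -22), 429) = Mul(-704, 429) = -302016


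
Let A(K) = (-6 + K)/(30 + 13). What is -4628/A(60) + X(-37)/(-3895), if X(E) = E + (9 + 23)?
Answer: -77512031/21033 ≈ -3685.3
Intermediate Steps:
A(K) = -6/43 + K/43 (A(K) = (-6 + K)/43 = (-6 + K)*(1/43) = -6/43 + K/43)
X(E) = 32 + E (X(E) = E + 32 = 32 + E)
-4628/A(60) + X(-37)/(-3895) = -4628/(-6/43 + (1/43)*60) + (32 - 37)/(-3895) = -4628/(-6/43 + 60/43) - 5*(-1/3895) = -4628/54/43 + 1/779 = -4628*43/54 + 1/779 = -99502/27 + 1/779 = -77512031/21033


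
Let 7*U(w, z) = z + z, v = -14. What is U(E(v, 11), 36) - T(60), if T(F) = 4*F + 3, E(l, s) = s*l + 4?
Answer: -1629/7 ≈ -232.71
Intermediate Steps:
E(l, s) = 4 + l*s (E(l, s) = l*s + 4 = 4 + l*s)
U(w, z) = 2*z/7 (U(w, z) = (z + z)/7 = (2*z)/7 = 2*z/7)
T(F) = 3 + 4*F
U(E(v, 11), 36) - T(60) = (2/7)*36 - (3 + 4*60) = 72/7 - (3 + 240) = 72/7 - 1*243 = 72/7 - 243 = -1629/7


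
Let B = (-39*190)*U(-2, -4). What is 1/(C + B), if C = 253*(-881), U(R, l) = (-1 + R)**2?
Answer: -1/289583 ≈ -3.4532e-6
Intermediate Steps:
B = -66690 (B = (-39*190)*(-1 - 2)**2 = -7410*(-3)**2 = -7410*9 = -66690)
C = -222893
1/(C + B) = 1/(-222893 - 66690) = 1/(-289583) = -1/289583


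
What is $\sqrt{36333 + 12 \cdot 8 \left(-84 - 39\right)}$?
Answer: $15 \sqrt{109} \approx 156.6$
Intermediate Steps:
$\sqrt{36333 + 12 \cdot 8 \left(-84 - 39\right)} = \sqrt{36333 + 96 \left(-123\right)} = \sqrt{36333 - 11808} = \sqrt{24525} = 15 \sqrt{109}$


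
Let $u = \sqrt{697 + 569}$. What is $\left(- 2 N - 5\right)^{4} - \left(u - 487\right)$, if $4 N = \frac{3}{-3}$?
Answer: $\frac{14353}{16} - \sqrt{1266} \approx 861.48$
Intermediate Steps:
$N = - \frac{1}{4}$ ($N = \frac{3 \frac{1}{-3}}{4} = \frac{3 \left(- \frac{1}{3}\right)}{4} = \frac{1}{4} \left(-1\right) = - \frac{1}{4} \approx -0.25$)
$u = \sqrt{1266} \approx 35.581$
$\left(- 2 N - 5\right)^{4} - \left(u - 487\right) = \left(\left(-2\right) \left(- \frac{1}{4}\right) - 5\right)^{4} - \left(\sqrt{1266} - 487\right) = \left(\frac{1}{2} - 5\right)^{4} - \left(-487 + \sqrt{1266}\right) = \left(- \frac{9}{2}\right)^{4} + \left(487 - \sqrt{1266}\right) = \frac{6561}{16} + \left(487 - \sqrt{1266}\right) = \frac{14353}{16} - \sqrt{1266}$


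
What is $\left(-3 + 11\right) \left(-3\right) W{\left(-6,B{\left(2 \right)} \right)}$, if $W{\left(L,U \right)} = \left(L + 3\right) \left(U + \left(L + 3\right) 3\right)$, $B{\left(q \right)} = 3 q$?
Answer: $-216$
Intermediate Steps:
$W{\left(L,U \right)} = \left(3 + L\right) \left(9 + U + 3 L\right)$ ($W{\left(L,U \right)} = \left(3 + L\right) \left(U + \left(3 + L\right) 3\right) = \left(3 + L\right) \left(U + \left(9 + 3 L\right)\right) = \left(3 + L\right) \left(9 + U + 3 L\right)$)
$\left(-3 + 11\right) \left(-3\right) W{\left(-6,B{\left(2 \right)} \right)} = \left(-3 + 11\right) \left(-3\right) \left(27 + 3 \cdot 3 \cdot 2 + 3 \left(-6\right)^{2} + 18 \left(-6\right) - 6 \cdot 3 \cdot 2\right) = 8 \left(-3\right) \left(27 + 3 \cdot 6 + 3 \cdot 36 - 108 - 36\right) = - 24 \left(27 + 18 + 108 - 108 - 36\right) = \left(-24\right) 9 = -216$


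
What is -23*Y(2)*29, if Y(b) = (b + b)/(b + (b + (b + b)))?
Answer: -667/2 ≈ -333.50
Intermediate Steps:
Y(b) = 1/2 (Y(b) = (2*b)/(b + (b + 2*b)) = (2*b)/(b + 3*b) = (2*b)/((4*b)) = (2*b)*(1/(4*b)) = 1/2)
-23*Y(2)*29 = -23*1/2*29 = -23/2*29 = -667/2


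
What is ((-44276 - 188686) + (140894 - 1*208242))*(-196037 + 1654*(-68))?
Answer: 92648337790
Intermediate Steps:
((-44276 - 188686) + (140894 - 1*208242))*(-196037 + 1654*(-68)) = (-232962 + (140894 - 208242))*(-196037 - 112472) = (-232962 - 67348)*(-308509) = -300310*(-308509) = 92648337790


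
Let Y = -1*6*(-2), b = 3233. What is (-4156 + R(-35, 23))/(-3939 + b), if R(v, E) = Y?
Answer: 2072/353 ≈ 5.8697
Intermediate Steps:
Y = 12 (Y = -6*(-2) = 12)
R(v, E) = 12
(-4156 + R(-35, 23))/(-3939 + b) = (-4156 + 12)/(-3939 + 3233) = -4144/(-706) = -4144*(-1/706) = 2072/353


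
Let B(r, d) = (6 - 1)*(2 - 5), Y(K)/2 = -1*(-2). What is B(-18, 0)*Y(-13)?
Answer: -60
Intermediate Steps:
Y(K) = 4 (Y(K) = 2*(-1*(-2)) = 2*2 = 4)
B(r, d) = -15 (B(r, d) = 5*(-3) = -15)
B(-18, 0)*Y(-13) = -15*4 = -60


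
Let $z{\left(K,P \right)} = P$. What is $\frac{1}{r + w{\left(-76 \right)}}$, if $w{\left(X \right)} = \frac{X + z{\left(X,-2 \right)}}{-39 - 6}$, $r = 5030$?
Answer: $\frac{15}{75476} \approx 0.00019874$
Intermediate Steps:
$w{\left(X \right)} = \frac{2}{45} - \frac{X}{45}$ ($w{\left(X \right)} = \frac{X - 2}{-39 - 6} = \frac{-2 + X}{-45} = \left(-2 + X\right) \left(- \frac{1}{45}\right) = \frac{2}{45} - \frac{X}{45}$)
$\frac{1}{r + w{\left(-76 \right)}} = \frac{1}{5030 + \left(\frac{2}{45} - - \frac{76}{45}\right)} = \frac{1}{5030 + \left(\frac{2}{45} + \frac{76}{45}\right)} = \frac{1}{5030 + \frac{26}{15}} = \frac{1}{\frac{75476}{15}} = \frac{15}{75476}$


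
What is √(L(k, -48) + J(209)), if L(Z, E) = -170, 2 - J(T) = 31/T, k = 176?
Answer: I*√7344887/209 ≈ 12.967*I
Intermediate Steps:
J(T) = 2 - 31/T
√(L(k, -48) + J(209)) = √(-170 + (2 - 31/209)) = √(-170 + 387/209) = √(-35143/209) = I*√7344887/209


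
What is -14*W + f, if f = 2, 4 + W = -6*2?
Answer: 226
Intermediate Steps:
W = -16 (W = -4 - 6*2 = -4 - 12 = -16)
-14*W + f = -14*(-16) + 2 = 224 + 2 = 226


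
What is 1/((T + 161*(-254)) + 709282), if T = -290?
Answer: 1/668098 ≈ 1.4968e-6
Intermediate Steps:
1/((T + 161*(-254)) + 709282) = 1/((-290 + 161*(-254)) + 709282) = 1/((-290 - 40894) + 709282) = 1/(-41184 + 709282) = 1/668098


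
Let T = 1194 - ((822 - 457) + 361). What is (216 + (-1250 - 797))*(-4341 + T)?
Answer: 7091463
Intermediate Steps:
T = 468 (T = 1194 - (365 + 361) = 1194 - 1*726 = 1194 - 726 = 468)
(216 + (-1250 - 797))*(-4341 + T) = (216 + (-1250 - 797))*(-4341 + 468) = (216 - 2047)*(-3873) = -1831*(-3873) = 7091463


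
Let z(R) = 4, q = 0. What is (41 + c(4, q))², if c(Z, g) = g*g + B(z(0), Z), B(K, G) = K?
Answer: 2025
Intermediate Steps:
c(Z, g) = 4 + g² (c(Z, g) = g*g + 4 = g² + 4 = 4 + g²)
(41 + c(4, q))² = (41 + (4 + 0²))² = (41 + (4 + 0))² = (41 + 4)² = 45² = 2025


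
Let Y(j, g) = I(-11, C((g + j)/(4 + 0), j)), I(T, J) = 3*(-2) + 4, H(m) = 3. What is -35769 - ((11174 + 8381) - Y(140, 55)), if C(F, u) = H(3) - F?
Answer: -55326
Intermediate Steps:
C(F, u) = 3 - F
I(T, J) = -2 (I(T, J) = -6 + 4 = -2)
Y(j, g) = -2
-35769 - ((11174 + 8381) - Y(140, 55)) = -35769 - ((11174 + 8381) - 1*(-2)) = -35769 - (19555 + 2) = -35769 - 1*19557 = -35769 - 19557 = -55326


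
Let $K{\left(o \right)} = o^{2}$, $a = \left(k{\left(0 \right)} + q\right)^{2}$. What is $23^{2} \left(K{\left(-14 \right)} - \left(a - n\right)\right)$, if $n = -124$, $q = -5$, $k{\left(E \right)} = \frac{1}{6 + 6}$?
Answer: $\frac{3643223}{144} \approx 25300.0$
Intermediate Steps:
$k{\left(E \right)} = \frac{1}{12}$
$a = \frac{3481}{144}$ ($a = \left(\frac{1}{12} - 5\right)^{2} = \left(- \frac{59}{12}\right)^{2} = \frac{3481}{144} \approx 24.174$)
$23^{2} \left(K{\left(-14 \right)} - \left(a - n\right)\right) = 23^{2} \left(\left(-14\right)^{2} - \frac{21337}{144}\right) = 529 \left(196 - \frac{21337}{144}\right) = 529 \cdot \frac{6887}{144} = \frac{3643223}{144}$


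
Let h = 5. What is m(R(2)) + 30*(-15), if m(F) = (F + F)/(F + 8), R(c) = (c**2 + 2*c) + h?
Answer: -9424/21 ≈ -448.76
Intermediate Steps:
R(c) = 5 + c**2 + 2*c (R(c) = (c**2 + 2*c) + 5 = 5 + c**2 + 2*c)
m(F) = 2*F/(8 + F) (m(F) = (2*F)/(8 + F) = 2*F/(8 + F))
m(R(2)) + 30*(-15) = 2*(5 + 2**2 + 2*2)/(8 + (5 + 2**2 + 2*2)) + 30*(-15) = 2*(5 + 4 + 4)/(8 + (5 + 4 + 4)) - 450 = 2*13/(8 + 13) - 450 = 2*13/21 - 450 = 2*13*(1/21) - 450 = 26/21 - 450 = -9424/21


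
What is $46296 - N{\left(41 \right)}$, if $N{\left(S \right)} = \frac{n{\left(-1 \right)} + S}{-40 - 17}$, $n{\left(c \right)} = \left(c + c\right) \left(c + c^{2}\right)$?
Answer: $\frac{2638913}{57} \approx 46297.0$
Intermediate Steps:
$n{\left(c \right)} = 2 c \left(c + c^{2}\right)$
$N{\left(S \right)} = - \frac{S}{57}$ ($N{\left(S \right)} = \frac{2 \left(-1\right)^{2} \left(1 - 1\right) + S}{-40 - 17} = \frac{2 \cdot 1 \cdot 0 + S}{-57} = \left(0 + S\right) \left(- \frac{1}{57}\right) = S \left(- \frac{1}{57}\right) = - \frac{S}{57}$)
$46296 - N{\left(41 \right)} = 46296 - \left(- \frac{1}{57}\right) 41 = 46296 - - \frac{41}{57} = 46296 + \frac{41}{57} = \frac{2638913}{57}$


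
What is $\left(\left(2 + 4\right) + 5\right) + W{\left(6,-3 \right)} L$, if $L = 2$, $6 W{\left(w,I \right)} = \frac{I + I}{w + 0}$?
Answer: $\frac{32}{3} \approx 10.667$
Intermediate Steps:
$W{\left(w,I \right)} = \frac{I}{3 w}$ ($W{\left(w,I \right)} = \frac{\left(I + I\right) \frac{1}{w + 0}}{6} = \frac{2 I \frac{1}{w}}{6} = \frac{I}{3 w}$)
$\left(\left(2 + 4\right) + 5\right) + W{\left(6,-3 \right)} L = \left(\left(2 + 4\right) + 5\right) + \frac{1}{3} \left(-3\right) \frac{1}{6} \cdot 2 = \left(6 + 5\right) + \frac{1}{3} \left(-3\right) \frac{1}{6} \cdot 2 = 11 - \frac{1}{3} = \frac{32}{3}$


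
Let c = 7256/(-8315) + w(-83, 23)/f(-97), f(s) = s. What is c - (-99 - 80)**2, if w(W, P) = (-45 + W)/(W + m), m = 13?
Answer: -180904834541/5645885 ≈ -32042.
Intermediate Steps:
w(W, P) = (-45 + W)/(13 + W) (w(W, P) = (-45 + W)/(W + 13) = (-45 + W)/(13 + W))
c = -5033256/5645885 (c = 7256/(-8315) + ((-45 - 83)/(13 - 83))/(-97) = 7256*(-1/8315) + (-128/(-70))*(-1/97) = -7256/8315 - 1/70*(-128)*(-1/97) = -7256/8315 + (64/35)*(-1/97) = -7256/8315 - 64/3395 = -5033256/5645885 ≈ -0.89149)
c - (-99 - 80)**2 = -5033256/5645885 - (-99 - 80)**2 = -5033256/5645885 - 1*(-179)**2 = -5033256/5645885 - 1*32041 = -5033256/5645885 - 32041 = -180904834541/5645885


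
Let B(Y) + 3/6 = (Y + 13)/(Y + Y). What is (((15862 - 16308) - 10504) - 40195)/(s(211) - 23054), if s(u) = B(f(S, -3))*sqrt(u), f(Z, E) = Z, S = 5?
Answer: 610931000/275381637 + 34450*sqrt(211)/275381637 ≈ 2.2203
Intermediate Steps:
B(Y) = -1/2 + (13 + Y)/(2*Y) (B(Y) = -1/2 + (Y + 13)/(Y + Y) = -1/2 + (13 + Y)/((2*Y)) = -1/2 + (13 + Y)*(1/(2*Y)) = -1/2 + (13 + Y)/(2*Y))
s(u) = 13*sqrt(u)/10 (s(u) = ((13/2)/5)*sqrt(u) = ((13/2)*(1/5))*sqrt(u) = 13*sqrt(u)/10)
(((15862 - 16308) - 10504) - 40195)/(s(211) - 23054) = (((15862 - 16308) - 10504) - 40195)/(13*sqrt(211)/10 - 23054) = ((-446 - 10504) - 40195)/(-23054 + 13*sqrt(211)/10) = (-10950 - 40195)/(-23054 + 13*sqrt(211)/10) = -51145/(-23054 + 13*sqrt(211)/10)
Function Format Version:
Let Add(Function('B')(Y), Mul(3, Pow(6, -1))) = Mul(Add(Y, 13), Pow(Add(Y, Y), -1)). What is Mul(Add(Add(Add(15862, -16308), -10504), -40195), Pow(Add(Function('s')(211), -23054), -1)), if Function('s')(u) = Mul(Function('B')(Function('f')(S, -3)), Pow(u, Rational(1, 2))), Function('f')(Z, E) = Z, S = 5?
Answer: Add(Rational(610931000, 275381637), Mul(Rational(34450, 275381637), Pow(211, Rational(1, 2)))) ≈ 2.2203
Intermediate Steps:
Function('B')(Y) = Add(Rational(-1, 2), Mul(Rational(1, 2), Pow(Y, -1), Add(13, Y))) (Function('B')(Y) = Add(Rational(-1, 2), Mul(Add(Y, 13), Pow(Add(Y, Y), -1))) = Add(Rational(-1, 2), Mul(Add(13, Y), Pow(Mul(2, Y), -1))) = Add(Rational(-1, 2), Mul(Add(13, Y), Mul(Rational(1, 2), Pow(Y, -1)))) = Add(Rational(-1, 2), Mul(Rational(1, 2), Pow(Y, -1), Add(13, Y))))
Function('s')(u) = Mul(Rational(13, 10), Pow(u, Rational(1, 2))) (Function('s')(u) = Mul(Mul(Rational(13, 2), Pow(5, -1)), Pow(u, Rational(1, 2))) = Mul(Mul(Rational(13, 2), Rational(1, 5)), Pow(u, Rational(1, 2))) = Mul(Rational(13, 10), Pow(u, Rational(1, 2))))
Mul(Add(Add(Add(15862, -16308), -10504), -40195), Pow(Add(Function('s')(211), -23054), -1)) = Mul(Add(Add(Add(15862, -16308), -10504), -40195), Pow(Add(Mul(Rational(13, 10), Pow(211, Rational(1, 2))), -23054), -1)) = Mul(Add(Add(-446, -10504), -40195), Pow(Add(-23054, Mul(Rational(13, 10), Pow(211, Rational(1, 2)))), -1)) = Mul(Add(-10950, -40195), Pow(Add(-23054, Mul(Rational(13, 10), Pow(211, Rational(1, 2)))), -1)) = Mul(-51145, Pow(Add(-23054, Mul(Rational(13, 10), Pow(211, Rational(1, 2)))), -1))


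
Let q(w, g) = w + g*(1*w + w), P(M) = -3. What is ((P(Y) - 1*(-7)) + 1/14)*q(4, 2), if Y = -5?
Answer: 570/7 ≈ 81.429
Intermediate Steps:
q(w, g) = w + 2*g*w (q(w, g) = w + g*(w + w) = w + g*(2*w) = w + 2*g*w)
((P(Y) - 1*(-7)) + 1/14)*q(4, 2) = ((-3 - 1*(-7)) + 1/14)*(4*(1 + 2*2)) = ((-3 + 7) + 1/14)*(4*(1 + 4)) = (4 + 1/14)*(4*5) = (57/14)*20 = 570/7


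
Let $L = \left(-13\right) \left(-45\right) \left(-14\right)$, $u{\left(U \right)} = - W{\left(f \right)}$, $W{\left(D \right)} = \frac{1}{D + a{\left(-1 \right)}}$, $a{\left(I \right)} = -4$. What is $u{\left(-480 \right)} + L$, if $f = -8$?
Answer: $- \frac{98279}{12} \approx -8189.9$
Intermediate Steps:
$W{\left(D \right)} = \frac{1}{-4 + D}$ ($W{\left(D \right)} = \frac{1}{D - 4} = \frac{1}{-4 + D}$)
$u{\left(U \right)} = \frac{1}{12}$ ($u{\left(U \right)} = - \frac{1}{-4 - 8} = - \frac{1}{-12} = \left(-1\right) \left(- \frac{1}{12}\right) = \frac{1}{12}$)
$L = -8190$ ($L = 585 \left(-14\right) = -8190$)
$u{\left(-480 \right)} + L = \frac{1}{12} - 8190 = - \frac{98279}{12}$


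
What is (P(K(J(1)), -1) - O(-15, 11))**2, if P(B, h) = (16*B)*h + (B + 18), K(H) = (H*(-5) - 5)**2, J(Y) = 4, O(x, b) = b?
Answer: 87759424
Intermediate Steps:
K(H) = (-5 - 5*H)**2 (K(H) = (-5*H - 5)**2 = (-5 - 5*H)**2)
P(B, h) = 18 + B + 16*B*h (P(B, h) = 16*B*h + (18 + B) = 18 + B + 16*B*h)
(P(K(J(1)), -1) - O(-15, 11))**2 = ((18 + 25*(1 + 4)**2 + 16*(25*(1 + 4)**2)*(-1)) - 1*11)**2 = ((18 + 25*5**2 + 16*(25*5**2)*(-1)) - 11)**2 = ((18 + 25*25 + 16*(25*25)*(-1)) - 11)**2 = ((18 + 625 + 16*625*(-1)) - 11)**2 = ((18 + 625 - 10000) - 11)**2 = (-9357 - 11)**2 = (-9368)**2 = 87759424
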